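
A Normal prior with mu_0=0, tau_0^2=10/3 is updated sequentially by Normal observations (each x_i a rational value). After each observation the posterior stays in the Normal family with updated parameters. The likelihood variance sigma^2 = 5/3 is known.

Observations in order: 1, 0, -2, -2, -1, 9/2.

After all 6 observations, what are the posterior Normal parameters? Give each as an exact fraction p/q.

obs 1: x=1 → posterior Normal(2/3, 10/9)
obs 2: x=0 → posterior Normal(2/5, 2/3)
obs 3: x=-2 → posterior Normal(-2/7, 10/21)
obs 4: x=-2 → posterior Normal(-2/3, 10/27)
obs 5: x=-1 → posterior Normal(-8/11, 10/33)
obs 6: x=9/2 → posterior Normal(1/13, 10/39)

mu_0=1/13, tau_0^2=10/39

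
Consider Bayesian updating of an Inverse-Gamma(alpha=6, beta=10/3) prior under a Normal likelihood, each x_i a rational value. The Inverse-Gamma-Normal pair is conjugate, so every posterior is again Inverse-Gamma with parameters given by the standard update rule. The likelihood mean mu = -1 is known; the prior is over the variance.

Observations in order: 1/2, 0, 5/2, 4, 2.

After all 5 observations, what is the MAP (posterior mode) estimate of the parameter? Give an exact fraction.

obs 1: x=1/2 → posterior Inverse-Gamma(13/2, 107/24)
obs 2: x=0 → posterior Inverse-Gamma(7, 119/24)
obs 3: x=5/2 → posterior Inverse-Gamma(15/2, 133/12)
obs 4: x=4 → posterior Inverse-Gamma(8, 283/12)
obs 5: x=2 → posterior Inverse-Gamma(17/2, 337/12)

337/114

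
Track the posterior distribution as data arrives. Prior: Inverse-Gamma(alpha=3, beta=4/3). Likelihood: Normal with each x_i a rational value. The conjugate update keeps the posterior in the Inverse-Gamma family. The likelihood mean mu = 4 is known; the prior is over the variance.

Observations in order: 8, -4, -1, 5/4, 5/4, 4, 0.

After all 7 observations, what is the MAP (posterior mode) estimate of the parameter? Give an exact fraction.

3331/360

obs 1: x=8 → posterior Inverse-Gamma(7/2, 28/3)
obs 2: x=-4 → posterior Inverse-Gamma(4, 124/3)
obs 3: x=-1 → posterior Inverse-Gamma(9/2, 323/6)
obs 4: x=5/4 → posterior Inverse-Gamma(5, 5531/96)
obs 5: x=5/4 → posterior Inverse-Gamma(11/2, 2947/48)
obs 6: x=4 → posterior Inverse-Gamma(6, 2947/48)
obs 7: x=0 → posterior Inverse-Gamma(13/2, 3331/48)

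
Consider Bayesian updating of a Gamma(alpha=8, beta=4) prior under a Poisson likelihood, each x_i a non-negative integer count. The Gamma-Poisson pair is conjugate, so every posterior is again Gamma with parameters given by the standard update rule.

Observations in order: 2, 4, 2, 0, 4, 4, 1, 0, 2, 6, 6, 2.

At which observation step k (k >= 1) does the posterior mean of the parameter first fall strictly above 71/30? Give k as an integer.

obs 1: x=2 → posterior Gamma(10, 5)
obs 2: x=4 → posterior Gamma(14, 6)
obs 3: x=2 → posterior Gamma(16, 7)
obs 4: x=0 → posterior Gamma(16, 8)
obs 5: x=4 → posterior Gamma(20, 9)
obs 6: x=4 → posterior Gamma(24, 10)
obs 7: x=1 → posterior Gamma(25, 11)
obs 8: x=0 → posterior Gamma(25, 12)
obs 9: x=2 → posterior Gamma(27, 13)
obs 10: x=6 → posterior Gamma(33, 14)
obs 11: x=6 → posterior Gamma(39, 15)
obs 12: x=2 → posterior Gamma(41, 16)

k = 6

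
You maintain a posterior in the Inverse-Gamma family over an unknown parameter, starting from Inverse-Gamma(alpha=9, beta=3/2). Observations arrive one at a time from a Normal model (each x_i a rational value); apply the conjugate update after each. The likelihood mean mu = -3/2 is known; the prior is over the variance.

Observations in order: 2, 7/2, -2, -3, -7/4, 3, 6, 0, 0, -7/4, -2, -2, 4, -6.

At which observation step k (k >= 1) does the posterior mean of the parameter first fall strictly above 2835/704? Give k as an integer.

obs 1: x=2 → posterior Inverse-Gamma(19/2, 61/8)
obs 2: x=7/2 → posterior Inverse-Gamma(10, 161/8)
obs 3: x=-2 → posterior Inverse-Gamma(21/2, 81/4)
obs 4: x=-3 → posterior Inverse-Gamma(11, 171/8)
obs 5: x=-7/4 → posterior Inverse-Gamma(23/2, 685/32)
obs 6: x=3 → posterior Inverse-Gamma(12, 1009/32)
obs 7: x=6 → posterior Inverse-Gamma(25/2, 1909/32)
obs 8: x=0 → posterior Inverse-Gamma(13, 1945/32)
obs 9: x=0 → posterior Inverse-Gamma(27/2, 1981/32)
obs 10: x=-7/4 → posterior Inverse-Gamma(14, 991/16)
obs 11: x=-2 → posterior Inverse-Gamma(29/2, 993/16)
obs 12: x=-2 → posterior Inverse-Gamma(15, 995/16)
obs 13: x=4 → posterior Inverse-Gamma(31/2, 1237/16)
obs 14: x=-6 → posterior Inverse-Gamma(16, 1399/16)

k = 7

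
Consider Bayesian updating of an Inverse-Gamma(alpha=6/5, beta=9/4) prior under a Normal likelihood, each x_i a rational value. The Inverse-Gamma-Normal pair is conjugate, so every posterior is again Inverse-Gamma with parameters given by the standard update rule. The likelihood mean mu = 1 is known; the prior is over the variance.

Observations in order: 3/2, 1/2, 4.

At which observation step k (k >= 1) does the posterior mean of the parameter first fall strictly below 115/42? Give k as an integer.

obs 1: x=3/2 → posterior Inverse-Gamma(17/10, 19/8)
obs 2: x=1/2 → posterior Inverse-Gamma(11/5, 5/2)
obs 3: x=4 → posterior Inverse-Gamma(27/10, 7)

k = 2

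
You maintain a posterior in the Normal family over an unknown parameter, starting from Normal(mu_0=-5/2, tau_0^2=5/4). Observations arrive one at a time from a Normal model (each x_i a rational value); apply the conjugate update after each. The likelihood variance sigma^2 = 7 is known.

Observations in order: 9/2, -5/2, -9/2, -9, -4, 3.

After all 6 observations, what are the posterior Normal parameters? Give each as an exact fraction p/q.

obs 1: x=9/2 → posterior Normal(-95/66, 35/33)
obs 2: x=-5/2 → posterior Normal(-30/19, 35/38)
obs 3: x=-9/2 → posterior Normal(-165/86, 35/43)
obs 4: x=-9 → posterior Normal(-85/32, 35/48)
obs 5: x=-4 → posterior Normal(-295/106, 35/53)
obs 6: x=3 → posterior Normal(-265/116, 35/58)

mu_0=-265/116, tau_0^2=35/58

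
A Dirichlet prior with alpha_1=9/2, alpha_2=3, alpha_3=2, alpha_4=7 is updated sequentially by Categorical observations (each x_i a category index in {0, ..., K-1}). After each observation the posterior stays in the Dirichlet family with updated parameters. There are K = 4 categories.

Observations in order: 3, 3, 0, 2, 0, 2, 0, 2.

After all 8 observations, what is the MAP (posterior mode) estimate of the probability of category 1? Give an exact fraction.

obs 1: x=3 → posterior Dirichlet(9/2, 3, 2, 8)
obs 2: x=3 → posterior Dirichlet(9/2, 3, 2, 9)
obs 3: x=0 → posterior Dirichlet(11/2, 3, 2, 9)
obs 4: x=2 → posterior Dirichlet(11/2, 3, 3, 9)
obs 5: x=0 → posterior Dirichlet(13/2, 3, 3, 9)
obs 6: x=2 → posterior Dirichlet(13/2, 3, 4, 9)
obs 7: x=0 → posterior Dirichlet(15/2, 3, 4, 9)
obs 8: x=2 → posterior Dirichlet(15/2, 3, 5, 9)

4/41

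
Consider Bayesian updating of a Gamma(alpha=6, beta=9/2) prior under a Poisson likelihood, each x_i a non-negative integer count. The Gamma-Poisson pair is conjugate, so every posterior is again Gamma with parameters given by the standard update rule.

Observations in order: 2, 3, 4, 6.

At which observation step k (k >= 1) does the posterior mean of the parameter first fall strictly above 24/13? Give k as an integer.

k = 3

obs 1: x=2 → posterior Gamma(8, 11/2)
obs 2: x=3 → posterior Gamma(11, 13/2)
obs 3: x=4 → posterior Gamma(15, 15/2)
obs 4: x=6 → posterior Gamma(21, 17/2)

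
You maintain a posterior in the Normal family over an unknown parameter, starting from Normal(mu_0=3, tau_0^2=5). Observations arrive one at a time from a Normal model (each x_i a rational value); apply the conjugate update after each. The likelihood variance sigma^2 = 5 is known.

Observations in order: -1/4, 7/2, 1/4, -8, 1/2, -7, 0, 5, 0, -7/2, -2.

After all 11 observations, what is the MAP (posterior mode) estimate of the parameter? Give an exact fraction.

-17/24

obs 1: x=-1/4 → posterior Normal(11/8, 5/2)
obs 2: x=7/2 → posterior Normal(25/12, 5/3)
obs 3: x=1/4 → posterior Normal(13/8, 5/4)
obs 4: x=-8 → posterior Normal(-3/10, 1)
obs 5: x=1/2 → posterior Normal(-1/6, 5/6)
obs 6: x=-7 → posterior Normal(-8/7, 5/7)
obs 7: x=0 → posterior Normal(-1, 5/8)
obs 8: x=5 → posterior Normal(-1/3, 5/9)
obs 9: x=0 → posterior Normal(-3/10, 1/2)
obs 10: x=-7/2 → posterior Normal(-13/22, 5/11)
obs 11: x=-2 → posterior Normal(-17/24, 5/12)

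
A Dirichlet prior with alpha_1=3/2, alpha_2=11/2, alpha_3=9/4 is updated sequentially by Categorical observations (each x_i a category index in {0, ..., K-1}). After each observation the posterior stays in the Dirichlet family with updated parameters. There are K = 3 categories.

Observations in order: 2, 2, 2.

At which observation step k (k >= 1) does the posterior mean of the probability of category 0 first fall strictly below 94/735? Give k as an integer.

obs 1: x=2 → posterior Dirichlet(3/2, 11/2, 13/4)
obs 2: x=2 → posterior Dirichlet(3/2, 11/2, 17/4)
obs 3: x=2 → posterior Dirichlet(3/2, 11/2, 21/4)

k = 3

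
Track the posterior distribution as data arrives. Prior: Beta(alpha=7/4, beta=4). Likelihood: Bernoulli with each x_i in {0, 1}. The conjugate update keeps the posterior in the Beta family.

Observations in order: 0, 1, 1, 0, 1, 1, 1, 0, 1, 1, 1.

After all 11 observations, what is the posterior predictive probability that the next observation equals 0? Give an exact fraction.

obs 1: x=0 → posterior Beta(7/4, 5)
obs 2: x=1 → posterior Beta(11/4, 5)
obs 3: x=1 → posterior Beta(15/4, 5)
obs 4: x=0 → posterior Beta(15/4, 6)
obs 5: x=1 → posterior Beta(19/4, 6)
obs 6: x=1 → posterior Beta(23/4, 6)
obs 7: x=1 → posterior Beta(27/4, 6)
obs 8: x=0 → posterior Beta(27/4, 7)
obs 9: x=1 → posterior Beta(31/4, 7)
obs 10: x=1 → posterior Beta(35/4, 7)
obs 11: x=1 → posterior Beta(39/4, 7)

28/67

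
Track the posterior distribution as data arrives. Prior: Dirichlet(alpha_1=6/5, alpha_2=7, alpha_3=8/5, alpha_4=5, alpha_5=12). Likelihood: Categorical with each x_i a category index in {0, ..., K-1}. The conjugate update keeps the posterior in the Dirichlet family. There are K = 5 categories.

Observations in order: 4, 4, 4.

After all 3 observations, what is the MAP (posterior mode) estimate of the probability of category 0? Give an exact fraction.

1/124

obs 1: x=4 → posterior Dirichlet(6/5, 7, 8/5, 5, 13)
obs 2: x=4 → posterior Dirichlet(6/5, 7, 8/5, 5, 14)
obs 3: x=4 → posterior Dirichlet(6/5, 7, 8/5, 5, 15)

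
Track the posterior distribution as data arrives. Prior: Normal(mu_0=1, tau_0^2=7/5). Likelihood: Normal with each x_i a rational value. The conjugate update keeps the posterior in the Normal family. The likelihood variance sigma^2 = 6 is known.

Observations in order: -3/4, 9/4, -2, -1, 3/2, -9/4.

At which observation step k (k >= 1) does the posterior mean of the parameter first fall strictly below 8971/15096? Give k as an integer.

obs 1: x=-3/4 → posterior Normal(99/148, 42/37)
obs 2: x=9/4 → posterior Normal(81/88, 21/22)
obs 3: x=-2 → posterior Normal(53/102, 14/17)
obs 4: x=-1 → posterior Normal(39/116, 21/29)
obs 5: x=3/2 → posterior Normal(6/13, 42/65)
obs 6: x=-9/4 → posterior Normal(19/96, 7/12)

k = 3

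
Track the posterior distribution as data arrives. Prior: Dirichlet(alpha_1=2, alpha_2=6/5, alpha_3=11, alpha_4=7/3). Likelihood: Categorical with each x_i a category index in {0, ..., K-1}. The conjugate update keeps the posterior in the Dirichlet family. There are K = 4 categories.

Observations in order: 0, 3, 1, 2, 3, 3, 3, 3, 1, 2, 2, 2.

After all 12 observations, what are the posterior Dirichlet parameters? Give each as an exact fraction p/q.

obs 1: x=0 → posterior Dirichlet(3, 6/5, 11, 7/3)
obs 2: x=3 → posterior Dirichlet(3, 6/5, 11, 10/3)
obs 3: x=1 → posterior Dirichlet(3, 11/5, 11, 10/3)
obs 4: x=2 → posterior Dirichlet(3, 11/5, 12, 10/3)
obs 5: x=3 → posterior Dirichlet(3, 11/5, 12, 13/3)
obs 6: x=3 → posterior Dirichlet(3, 11/5, 12, 16/3)
obs 7: x=3 → posterior Dirichlet(3, 11/5, 12, 19/3)
obs 8: x=3 → posterior Dirichlet(3, 11/5, 12, 22/3)
obs 9: x=1 → posterior Dirichlet(3, 16/5, 12, 22/3)
obs 10: x=2 → posterior Dirichlet(3, 16/5, 13, 22/3)
obs 11: x=2 → posterior Dirichlet(3, 16/5, 14, 22/3)
obs 12: x=2 → posterior Dirichlet(3, 16/5, 15, 22/3)

alpha_1=3, alpha_2=16/5, alpha_3=15, alpha_4=22/3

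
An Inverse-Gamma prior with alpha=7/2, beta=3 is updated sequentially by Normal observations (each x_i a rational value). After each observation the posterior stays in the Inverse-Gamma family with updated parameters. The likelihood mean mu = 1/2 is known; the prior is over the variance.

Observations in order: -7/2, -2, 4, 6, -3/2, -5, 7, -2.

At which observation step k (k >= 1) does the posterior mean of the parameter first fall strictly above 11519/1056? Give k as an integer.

obs 1: x=-7/2 → posterior Inverse-Gamma(4, 11)
obs 2: x=-2 → posterior Inverse-Gamma(9/2, 113/8)
obs 3: x=4 → posterior Inverse-Gamma(5, 81/4)
obs 4: x=6 → posterior Inverse-Gamma(11/2, 283/8)
obs 5: x=-3/2 → posterior Inverse-Gamma(6, 299/8)
obs 6: x=-5 → posterior Inverse-Gamma(13/2, 105/2)
obs 7: x=7 → posterior Inverse-Gamma(7, 589/8)
obs 8: x=-2 → posterior Inverse-Gamma(15/2, 307/4)

k = 7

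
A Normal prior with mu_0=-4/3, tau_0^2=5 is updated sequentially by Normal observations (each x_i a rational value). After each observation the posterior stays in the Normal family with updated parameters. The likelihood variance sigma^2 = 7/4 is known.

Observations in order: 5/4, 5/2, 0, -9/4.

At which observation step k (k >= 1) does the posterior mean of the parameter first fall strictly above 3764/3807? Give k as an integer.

obs 1: x=5/4 → posterior Normal(47/81, 35/27)
obs 2: x=5/2 → posterior Normal(197/141, 35/47)
obs 3: x=0 → posterior Normal(197/201, 35/67)
obs 4: x=-9/4 → posterior Normal(62/261, 35/87)

k = 2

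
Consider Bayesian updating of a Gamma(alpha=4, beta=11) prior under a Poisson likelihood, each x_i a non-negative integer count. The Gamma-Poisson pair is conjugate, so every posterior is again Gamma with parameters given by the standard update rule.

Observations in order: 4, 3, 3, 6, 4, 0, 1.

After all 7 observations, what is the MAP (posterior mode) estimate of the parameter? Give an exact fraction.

4/3

obs 1: x=4 → posterior Gamma(8, 12)
obs 2: x=3 → posterior Gamma(11, 13)
obs 3: x=3 → posterior Gamma(14, 14)
obs 4: x=6 → posterior Gamma(20, 15)
obs 5: x=4 → posterior Gamma(24, 16)
obs 6: x=0 → posterior Gamma(24, 17)
obs 7: x=1 → posterior Gamma(25, 18)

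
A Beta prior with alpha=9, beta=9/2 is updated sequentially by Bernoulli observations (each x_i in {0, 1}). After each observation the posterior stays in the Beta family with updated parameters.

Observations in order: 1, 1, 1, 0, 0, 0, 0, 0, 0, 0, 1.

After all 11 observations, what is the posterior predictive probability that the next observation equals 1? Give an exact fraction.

obs 1: x=1 → posterior Beta(10, 9/2)
obs 2: x=1 → posterior Beta(11, 9/2)
obs 3: x=1 → posterior Beta(12, 9/2)
obs 4: x=0 → posterior Beta(12, 11/2)
obs 5: x=0 → posterior Beta(12, 13/2)
obs 6: x=0 → posterior Beta(12, 15/2)
obs 7: x=0 → posterior Beta(12, 17/2)
obs 8: x=0 → posterior Beta(12, 19/2)
obs 9: x=0 → posterior Beta(12, 21/2)
obs 10: x=0 → posterior Beta(12, 23/2)
obs 11: x=1 → posterior Beta(13, 23/2)

26/49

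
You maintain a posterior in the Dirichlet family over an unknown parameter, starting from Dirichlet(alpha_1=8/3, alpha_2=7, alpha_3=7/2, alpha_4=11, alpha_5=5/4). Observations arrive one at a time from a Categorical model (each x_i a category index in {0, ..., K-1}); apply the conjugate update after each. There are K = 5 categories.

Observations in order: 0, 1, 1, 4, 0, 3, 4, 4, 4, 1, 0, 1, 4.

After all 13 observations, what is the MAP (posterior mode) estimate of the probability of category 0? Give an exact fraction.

56/401

obs 1: x=0 → posterior Dirichlet(11/3, 7, 7/2, 11, 5/4)
obs 2: x=1 → posterior Dirichlet(11/3, 8, 7/2, 11, 5/4)
obs 3: x=1 → posterior Dirichlet(11/3, 9, 7/2, 11, 5/4)
obs 4: x=4 → posterior Dirichlet(11/3, 9, 7/2, 11, 9/4)
obs 5: x=0 → posterior Dirichlet(14/3, 9, 7/2, 11, 9/4)
obs 6: x=3 → posterior Dirichlet(14/3, 9, 7/2, 12, 9/4)
obs 7: x=4 → posterior Dirichlet(14/3, 9, 7/2, 12, 13/4)
obs 8: x=4 → posterior Dirichlet(14/3, 9, 7/2, 12, 17/4)
obs 9: x=4 → posterior Dirichlet(14/3, 9, 7/2, 12, 21/4)
obs 10: x=1 → posterior Dirichlet(14/3, 10, 7/2, 12, 21/4)
obs 11: x=0 → posterior Dirichlet(17/3, 10, 7/2, 12, 21/4)
obs 12: x=1 → posterior Dirichlet(17/3, 11, 7/2, 12, 21/4)
obs 13: x=4 → posterior Dirichlet(17/3, 11, 7/2, 12, 25/4)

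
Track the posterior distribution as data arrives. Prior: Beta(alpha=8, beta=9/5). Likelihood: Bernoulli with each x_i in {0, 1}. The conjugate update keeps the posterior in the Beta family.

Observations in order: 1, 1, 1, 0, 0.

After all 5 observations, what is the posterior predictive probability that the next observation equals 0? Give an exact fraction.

obs 1: x=1 → posterior Beta(9, 9/5)
obs 2: x=1 → posterior Beta(10, 9/5)
obs 3: x=1 → posterior Beta(11, 9/5)
obs 4: x=0 → posterior Beta(11, 14/5)
obs 5: x=0 → posterior Beta(11, 19/5)

19/74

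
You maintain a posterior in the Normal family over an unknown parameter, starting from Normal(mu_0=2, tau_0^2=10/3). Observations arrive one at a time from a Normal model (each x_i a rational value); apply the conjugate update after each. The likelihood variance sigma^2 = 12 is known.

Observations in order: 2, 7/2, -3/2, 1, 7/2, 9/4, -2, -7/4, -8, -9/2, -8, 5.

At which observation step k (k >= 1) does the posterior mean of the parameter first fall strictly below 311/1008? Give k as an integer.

k = 10

obs 1: x=2 → posterior Normal(2, 60/23)
obs 2: x=7/2 → posterior Normal(127/56, 15/7)
obs 3: x=-3/2 → posterior Normal(56/33, 20/11)
obs 4: x=1 → posterior Normal(61/38, 30/19)
obs 5: x=7/2 → posterior Normal(157/86, 60/43)
obs 6: x=9/4 → posterior Normal(359/192, 5/4)
obs 7: x=-2 → posterior Normal(319/212, 60/53)
obs 8: x=-7/4 → posterior Normal(71/58, 30/29)
obs 9: x=-8 → posterior Normal(31/63, 20/21)
obs 10: x=-9/2 → posterior Normal(1/8, 15/17)
obs 11: x=-8 → posterior Normal(-63/146, 60/73)
obs 12: x=5 → posterior Normal(-1/12, 10/13)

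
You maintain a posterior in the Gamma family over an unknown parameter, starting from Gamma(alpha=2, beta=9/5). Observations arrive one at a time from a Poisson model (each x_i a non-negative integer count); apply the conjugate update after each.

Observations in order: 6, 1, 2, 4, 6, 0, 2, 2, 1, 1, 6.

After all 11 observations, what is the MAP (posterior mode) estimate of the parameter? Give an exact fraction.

obs 1: x=6 → posterior Gamma(8, 14/5)
obs 2: x=1 → posterior Gamma(9, 19/5)
obs 3: x=2 → posterior Gamma(11, 24/5)
obs 4: x=4 → posterior Gamma(15, 29/5)
obs 5: x=6 → posterior Gamma(21, 34/5)
obs 6: x=0 → posterior Gamma(21, 39/5)
obs 7: x=2 → posterior Gamma(23, 44/5)
obs 8: x=2 → posterior Gamma(25, 49/5)
obs 9: x=1 → posterior Gamma(26, 54/5)
obs 10: x=1 → posterior Gamma(27, 59/5)
obs 11: x=6 → posterior Gamma(33, 64/5)

5/2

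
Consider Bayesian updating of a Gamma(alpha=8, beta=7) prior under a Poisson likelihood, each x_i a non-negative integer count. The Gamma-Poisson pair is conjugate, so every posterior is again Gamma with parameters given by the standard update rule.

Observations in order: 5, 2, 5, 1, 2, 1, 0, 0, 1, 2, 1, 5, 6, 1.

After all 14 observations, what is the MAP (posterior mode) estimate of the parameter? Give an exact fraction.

13/7

obs 1: x=5 → posterior Gamma(13, 8)
obs 2: x=2 → posterior Gamma(15, 9)
obs 3: x=5 → posterior Gamma(20, 10)
obs 4: x=1 → posterior Gamma(21, 11)
obs 5: x=2 → posterior Gamma(23, 12)
obs 6: x=1 → posterior Gamma(24, 13)
obs 7: x=0 → posterior Gamma(24, 14)
obs 8: x=0 → posterior Gamma(24, 15)
obs 9: x=1 → posterior Gamma(25, 16)
obs 10: x=2 → posterior Gamma(27, 17)
obs 11: x=1 → posterior Gamma(28, 18)
obs 12: x=5 → posterior Gamma(33, 19)
obs 13: x=6 → posterior Gamma(39, 20)
obs 14: x=1 → posterior Gamma(40, 21)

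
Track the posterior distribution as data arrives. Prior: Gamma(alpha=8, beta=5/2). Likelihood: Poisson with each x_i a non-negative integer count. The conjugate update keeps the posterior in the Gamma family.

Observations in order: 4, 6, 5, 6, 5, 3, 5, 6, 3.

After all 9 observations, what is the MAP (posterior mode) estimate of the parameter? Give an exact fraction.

100/23

obs 1: x=4 → posterior Gamma(12, 7/2)
obs 2: x=6 → posterior Gamma(18, 9/2)
obs 3: x=5 → posterior Gamma(23, 11/2)
obs 4: x=6 → posterior Gamma(29, 13/2)
obs 5: x=5 → posterior Gamma(34, 15/2)
obs 6: x=3 → posterior Gamma(37, 17/2)
obs 7: x=5 → posterior Gamma(42, 19/2)
obs 8: x=6 → posterior Gamma(48, 21/2)
obs 9: x=3 → posterior Gamma(51, 23/2)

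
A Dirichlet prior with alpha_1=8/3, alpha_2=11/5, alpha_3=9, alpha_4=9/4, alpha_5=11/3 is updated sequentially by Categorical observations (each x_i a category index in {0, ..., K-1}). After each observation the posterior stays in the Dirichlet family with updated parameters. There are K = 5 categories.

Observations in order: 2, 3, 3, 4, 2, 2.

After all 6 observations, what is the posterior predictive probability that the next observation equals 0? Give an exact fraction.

obs 1: x=2 → posterior Dirichlet(8/3, 11/5, 10, 9/4, 11/3)
obs 2: x=3 → posterior Dirichlet(8/3, 11/5, 10, 13/4, 11/3)
obs 3: x=3 → posterior Dirichlet(8/3, 11/5, 10, 17/4, 11/3)
obs 4: x=4 → posterior Dirichlet(8/3, 11/5, 10, 17/4, 14/3)
obs 5: x=2 → posterior Dirichlet(8/3, 11/5, 11, 17/4, 14/3)
obs 6: x=2 → posterior Dirichlet(8/3, 11/5, 12, 17/4, 14/3)

160/1547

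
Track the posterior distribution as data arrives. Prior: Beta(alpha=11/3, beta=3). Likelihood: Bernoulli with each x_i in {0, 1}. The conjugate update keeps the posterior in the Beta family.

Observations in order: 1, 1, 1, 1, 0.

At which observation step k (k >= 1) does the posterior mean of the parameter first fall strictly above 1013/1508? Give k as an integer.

obs 1: x=1 → posterior Beta(14/3, 3)
obs 2: x=1 → posterior Beta(17/3, 3)
obs 3: x=1 → posterior Beta(20/3, 3)
obs 4: x=1 → posterior Beta(23/3, 3)
obs 5: x=0 → posterior Beta(23/3, 4)

k = 3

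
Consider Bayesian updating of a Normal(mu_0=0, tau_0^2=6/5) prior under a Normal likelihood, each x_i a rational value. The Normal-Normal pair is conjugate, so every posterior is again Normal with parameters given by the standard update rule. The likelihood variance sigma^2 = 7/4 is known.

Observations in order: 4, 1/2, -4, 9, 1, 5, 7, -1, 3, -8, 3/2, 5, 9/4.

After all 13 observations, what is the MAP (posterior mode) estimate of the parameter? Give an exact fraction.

obs 1: x=4 → posterior Normal(96/59, 42/59)
obs 2: x=1/2 → posterior Normal(108/83, 42/83)
obs 3: x=-4 → posterior Normal(12/107, 42/107)
obs 4: x=9 → posterior Normal(228/131, 42/131)
obs 5: x=1 → posterior Normal(252/155, 42/155)
obs 6: x=5 → posterior Normal(372/179, 42/179)
obs 7: x=7 → posterior Normal(540/203, 6/29)
obs 8: x=-1 → posterior Normal(516/227, 42/227)
obs 9: x=3 → posterior Normal(588/251, 42/251)
obs 10: x=-8 → posterior Normal(36/25, 42/275)
obs 11: x=3/2 → posterior Normal(432/299, 42/299)
obs 12: x=5 → posterior Normal(552/323, 42/323)
obs 13: x=9/4 → posterior Normal(606/347, 42/347)

606/347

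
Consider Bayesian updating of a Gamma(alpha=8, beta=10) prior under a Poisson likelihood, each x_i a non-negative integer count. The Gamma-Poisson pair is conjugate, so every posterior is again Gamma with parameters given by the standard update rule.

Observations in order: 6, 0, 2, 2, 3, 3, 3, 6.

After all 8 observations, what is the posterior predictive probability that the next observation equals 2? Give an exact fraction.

obs 1: x=6 → posterior Gamma(14, 11)
obs 2: x=0 → posterior Gamma(14, 12)
obs 3: x=2 → posterior Gamma(16, 13)
obs 4: x=2 → posterior Gamma(18, 14)
obs 5: x=3 → posterior Gamma(21, 15)
obs 6: x=3 → posterior Gamma(24, 16)
obs 7: x=3 → posterior Gamma(27, 17)
obs 8: x=6 → posterior Gamma(33, 18)

148920857981476969615748797913292988898869248/570658162108627174778971075491512021856922699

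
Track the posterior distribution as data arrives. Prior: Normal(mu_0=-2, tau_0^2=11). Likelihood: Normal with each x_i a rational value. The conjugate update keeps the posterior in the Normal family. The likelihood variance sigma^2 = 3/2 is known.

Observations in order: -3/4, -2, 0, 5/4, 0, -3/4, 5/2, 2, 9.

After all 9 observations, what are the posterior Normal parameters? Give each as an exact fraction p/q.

mu_0=161/134, tau_0^2=11/67

obs 1: x=-3/4 → posterior Normal(-9/10, 33/25)
obs 2: x=-2 → posterior Normal(-133/94, 33/47)
obs 3: x=0 → posterior Normal(-133/138, 11/23)
obs 4: x=5/4 → posterior Normal(-3/7, 33/91)
obs 5: x=0 → posterior Normal(-39/113, 33/113)
obs 6: x=-3/4 → posterior Normal(-37/90, 11/45)
obs 7: x=5/2 → posterior Normal(-1/314, 33/157)
obs 8: x=2 → posterior Normal(87/358, 33/179)
obs 9: x=9 → posterior Normal(161/134, 11/67)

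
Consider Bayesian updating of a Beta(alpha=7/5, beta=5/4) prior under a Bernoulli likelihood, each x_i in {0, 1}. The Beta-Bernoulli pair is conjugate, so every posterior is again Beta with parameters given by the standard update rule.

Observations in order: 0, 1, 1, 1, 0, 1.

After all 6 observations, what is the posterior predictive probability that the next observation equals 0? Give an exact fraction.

obs 1: x=0 → posterior Beta(7/5, 9/4)
obs 2: x=1 → posterior Beta(12/5, 9/4)
obs 3: x=1 → posterior Beta(17/5, 9/4)
obs 4: x=1 → posterior Beta(22/5, 9/4)
obs 5: x=0 → posterior Beta(22/5, 13/4)
obs 6: x=1 → posterior Beta(27/5, 13/4)

65/173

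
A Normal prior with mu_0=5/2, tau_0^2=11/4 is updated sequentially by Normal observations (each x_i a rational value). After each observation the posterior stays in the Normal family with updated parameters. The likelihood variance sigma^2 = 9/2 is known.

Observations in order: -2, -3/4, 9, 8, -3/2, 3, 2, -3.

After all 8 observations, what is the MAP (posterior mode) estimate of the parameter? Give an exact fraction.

829/424

obs 1: x=-2 → posterior Normal(23/29, 99/58)
obs 2: x=-3/4 → posterior Normal(59/160, 99/80)
obs 3: x=9 → posterior Normal(455/204, 33/34)
obs 4: x=8 → posterior Normal(807/248, 99/124)
obs 5: x=-3/2 → posterior Normal(741/292, 99/146)
obs 6: x=3 → posterior Normal(291/112, 33/56)
obs 7: x=2 → posterior Normal(961/380, 99/190)
obs 8: x=-3 → posterior Normal(829/424, 99/212)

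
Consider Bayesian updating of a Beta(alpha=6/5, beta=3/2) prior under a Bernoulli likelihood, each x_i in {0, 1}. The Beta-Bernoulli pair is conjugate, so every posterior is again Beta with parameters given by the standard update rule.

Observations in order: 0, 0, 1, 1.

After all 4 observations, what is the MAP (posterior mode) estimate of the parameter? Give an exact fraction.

obs 1: x=0 → posterior Beta(6/5, 5/2)
obs 2: x=0 → posterior Beta(6/5, 7/2)
obs 3: x=1 → posterior Beta(11/5, 7/2)
obs 4: x=1 → posterior Beta(16/5, 7/2)

22/47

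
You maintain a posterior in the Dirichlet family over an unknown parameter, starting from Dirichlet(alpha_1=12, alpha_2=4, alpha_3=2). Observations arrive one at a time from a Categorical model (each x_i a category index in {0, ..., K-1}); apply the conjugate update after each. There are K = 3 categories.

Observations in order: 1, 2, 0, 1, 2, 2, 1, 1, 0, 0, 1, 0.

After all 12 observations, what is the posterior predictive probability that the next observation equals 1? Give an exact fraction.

3/10

obs 1: x=1 → posterior Dirichlet(12, 5, 2)
obs 2: x=2 → posterior Dirichlet(12, 5, 3)
obs 3: x=0 → posterior Dirichlet(13, 5, 3)
obs 4: x=1 → posterior Dirichlet(13, 6, 3)
obs 5: x=2 → posterior Dirichlet(13, 6, 4)
obs 6: x=2 → posterior Dirichlet(13, 6, 5)
obs 7: x=1 → posterior Dirichlet(13, 7, 5)
obs 8: x=1 → posterior Dirichlet(13, 8, 5)
obs 9: x=0 → posterior Dirichlet(14, 8, 5)
obs 10: x=0 → posterior Dirichlet(15, 8, 5)
obs 11: x=1 → posterior Dirichlet(15, 9, 5)
obs 12: x=0 → posterior Dirichlet(16, 9, 5)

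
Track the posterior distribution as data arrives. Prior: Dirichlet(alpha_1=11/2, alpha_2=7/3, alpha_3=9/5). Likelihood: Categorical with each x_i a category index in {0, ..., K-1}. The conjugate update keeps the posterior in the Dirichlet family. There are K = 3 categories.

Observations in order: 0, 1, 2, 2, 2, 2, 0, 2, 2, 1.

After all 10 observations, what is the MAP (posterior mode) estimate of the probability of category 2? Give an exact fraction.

obs 1: x=0 → posterior Dirichlet(13/2, 7/3, 9/5)
obs 2: x=1 → posterior Dirichlet(13/2, 10/3, 9/5)
obs 3: x=2 → posterior Dirichlet(13/2, 10/3, 14/5)
obs 4: x=2 → posterior Dirichlet(13/2, 10/3, 19/5)
obs 5: x=2 → posterior Dirichlet(13/2, 10/3, 24/5)
obs 6: x=2 → posterior Dirichlet(13/2, 10/3, 29/5)
obs 7: x=0 → posterior Dirichlet(15/2, 10/3, 29/5)
obs 8: x=2 → posterior Dirichlet(15/2, 10/3, 34/5)
obs 9: x=2 → posterior Dirichlet(15/2, 10/3, 39/5)
obs 10: x=1 → posterior Dirichlet(15/2, 13/3, 39/5)

204/499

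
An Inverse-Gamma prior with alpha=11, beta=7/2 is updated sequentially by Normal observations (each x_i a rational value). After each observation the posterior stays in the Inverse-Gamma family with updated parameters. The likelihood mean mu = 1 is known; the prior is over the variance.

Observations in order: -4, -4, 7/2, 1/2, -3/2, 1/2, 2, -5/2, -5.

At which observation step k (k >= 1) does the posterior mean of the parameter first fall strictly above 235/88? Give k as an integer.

obs 1: x=-4 → posterior Inverse-Gamma(23/2, 16)
obs 2: x=-4 → posterior Inverse-Gamma(12, 57/2)
obs 3: x=7/2 → posterior Inverse-Gamma(25/2, 253/8)
obs 4: x=1/2 → posterior Inverse-Gamma(13, 127/4)
obs 5: x=-3/2 → posterior Inverse-Gamma(27/2, 279/8)
obs 6: x=1/2 → posterior Inverse-Gamma(14, 35)
obs 7: x=2 → posterior Inverse-Gamma(29/2, 71/2)
obs 8: x=-5/2 → posterior Inverse-Gamma(15, 333/8)
obs 9: x=-5 → posterior Inverse-Gamma(31/2, 477/8)

k = 3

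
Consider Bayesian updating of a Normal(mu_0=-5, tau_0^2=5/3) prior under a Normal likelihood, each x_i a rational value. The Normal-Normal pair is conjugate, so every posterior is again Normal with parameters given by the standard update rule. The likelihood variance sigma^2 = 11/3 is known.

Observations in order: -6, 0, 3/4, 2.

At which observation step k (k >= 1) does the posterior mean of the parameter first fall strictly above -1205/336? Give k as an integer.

obs 1: x=-6 → posterior Normal(-85/16, 55/48)
obs 2: x=0 → posterior Normal(-85/21, 55/63)
obs 3: x=3/4 → posterior Normal(-25/8, 55/78)
obs 4: x=2 → posterior Normal(-285/124, 55/93)

k = 3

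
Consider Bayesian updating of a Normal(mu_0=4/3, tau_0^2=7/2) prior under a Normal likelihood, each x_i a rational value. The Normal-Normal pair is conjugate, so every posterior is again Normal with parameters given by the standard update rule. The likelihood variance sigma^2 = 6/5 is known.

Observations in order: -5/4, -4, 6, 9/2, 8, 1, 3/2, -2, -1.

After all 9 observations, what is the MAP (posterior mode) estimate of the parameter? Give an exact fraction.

obs 1: x=-5/4 → posterior Normal(-111/188, 42/47)
obs 2: x=-4 → posterior Normal(-671/328, 21/41)
obs 3: x=6 → posterior Normal(13/36, 14/39)
obs 4: x=9/2 → posterior Normal(799/608, 21/76)
obs 5: x=8 → posterior Normal(1919/748, 42/187)
obs 6: x=1 → posterior Normal(2059/888, 7/37)
obs 7: x=3/2 → posterior Normal(2269/1028, 42/257)
obs 8: x=-2 → posterior Normal(1989/1168, 21/146)
obs 9: x=-1 → posterior Normal(1849/1308, 14/109)

1849/1308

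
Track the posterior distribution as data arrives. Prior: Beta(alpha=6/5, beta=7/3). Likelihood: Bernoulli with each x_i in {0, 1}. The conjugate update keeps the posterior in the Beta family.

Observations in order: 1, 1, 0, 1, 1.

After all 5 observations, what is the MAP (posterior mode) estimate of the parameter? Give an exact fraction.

9/14

obs 1: x=1 → posterior Beta(11/5, 7/3)
obs 2: x=1 → posterior Beta(16/5, 7/3)
obs 3: x=0 → posterior Beta(16/5, 10/3)
obs 4: x=1 → posterior Beta(21/5, 10/3)
obs 5: x=1 → posterior Beta(26/5, 10/3)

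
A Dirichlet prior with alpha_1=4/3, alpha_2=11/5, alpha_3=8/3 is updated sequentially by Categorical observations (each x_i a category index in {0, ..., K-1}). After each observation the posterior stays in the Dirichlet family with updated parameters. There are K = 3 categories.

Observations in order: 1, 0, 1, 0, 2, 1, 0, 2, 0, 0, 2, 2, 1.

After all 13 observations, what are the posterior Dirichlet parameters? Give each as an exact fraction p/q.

alpha_1=19/3, alpha_2=31/5, alpha_3=20/3

obs 1: x=1 → posterior Dirichlet(4/3, 16/5, 8/3)
obs 2: x=0 → posterior Dirichlet(7/3, 16/5, 8/3)
obs 3: x=1 → posterior Dirichlet(7/3, 21/5, 8/3)
obs 4: x=0 → posterior Dirichlet(10/3, 21/5, 8/3)
obs 5: x=2 → posterior Dirichlet(10/3, 21/5, 11/3)
obs 6: x=1 → posterior Dirichlet(10/3, 26/5, 11/3)
obs 7: x=0 → posterior Dirichlet(13/3, 26/5, 11/3)
obs 8: x=2 → posterior Dirichlet(13/3, 26/5, 14/3)
obs 9: x=0 → posterior Dirichlet(16/3, 26/5, 14/3)
obs 10: x=0 → posterior Dirichlet(19/3, 26/5, 14/3)
obs 11: x=2 → posterior Dirichlet(19/3, 26/5, 17/3)
obs 12: x=2 → posterior Dirichlet(19/3, 26/5, 20/3)
obs 13: x=1 → posterior Dirichlet(19/3, 31/5, 20/3)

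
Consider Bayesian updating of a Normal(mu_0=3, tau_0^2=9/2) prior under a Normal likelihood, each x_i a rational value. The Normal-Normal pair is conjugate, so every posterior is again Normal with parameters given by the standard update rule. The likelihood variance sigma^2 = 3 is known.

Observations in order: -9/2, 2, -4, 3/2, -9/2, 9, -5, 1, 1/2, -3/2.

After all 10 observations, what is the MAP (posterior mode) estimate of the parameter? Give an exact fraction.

obs 1: x=-9/2 → posterior Normal(-3/2, 9/5)
obs 2: x=2 → posterior Normal(-3/16, 9/8)
obs 3: x=-4 → posterior Normal(-27/22, 9/11)
obs 4: x=3/2 → posterior Normal(-9/14, 9/14)
obs 5: x=-9/2 → posterior Normal(-45/34, 9/17)
obs 6: x=9 → posterior Normal(9/40, 9/20)
obs 7: x=-5 → posterior Normal(-21/46, 9/23)
obs 8: x=1 → posterior Normal(-15/52, 9/26)
obs 9: x=1/2 → posterior Normal(-6/29, 9/29)
obs 10: x=-3/2 → posterior Normal(-21/64, 9/32)

-21/64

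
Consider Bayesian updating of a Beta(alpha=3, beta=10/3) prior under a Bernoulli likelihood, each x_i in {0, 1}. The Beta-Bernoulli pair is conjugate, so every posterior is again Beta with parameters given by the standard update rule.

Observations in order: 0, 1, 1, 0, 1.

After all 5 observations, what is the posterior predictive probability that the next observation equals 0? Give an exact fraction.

obs 1: x=0 → posterior Beta(3, 13/3)
obs 2: x=1 → posterior Beta(4, 13/3)
obs 3: x=1 → posterior Beta(5, 13/3)
obs 4: x=0 → posterior Beta(5, 16/3)
obs 5: x=1 → posterior Beta(6, 16/3)

8/17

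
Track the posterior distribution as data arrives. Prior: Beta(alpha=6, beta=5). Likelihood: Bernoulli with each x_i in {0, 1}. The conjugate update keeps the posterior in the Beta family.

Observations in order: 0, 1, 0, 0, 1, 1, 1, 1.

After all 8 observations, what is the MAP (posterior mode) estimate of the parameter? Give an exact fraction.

obs 1: x=0 → posterior Beta(6, 6)
obs 2: x=1 → posterior Beta(7, 6)
obs 3: x=0 → posterior Beta(7, 7)
obs 4: x=0 → posterior Beta(7, 8)
obs 5: x=1 → posterior Beta(8, 8)
obs 6: x=1 → posterior Beta(9, 8)
obs 7: x=1 → posterior Beta(10, 8)
obs 8: x=1 → posterior Beta(11, 8)

10/17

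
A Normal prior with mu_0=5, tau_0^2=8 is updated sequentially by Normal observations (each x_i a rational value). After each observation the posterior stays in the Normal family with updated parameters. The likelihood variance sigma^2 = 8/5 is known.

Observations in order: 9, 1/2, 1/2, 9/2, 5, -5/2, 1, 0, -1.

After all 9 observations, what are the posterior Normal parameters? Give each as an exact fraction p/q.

obs 1: x=9 → posterior Normal(25/3, 4/3)
obs 2: x=1/2 → posterior Normal(105/22, 8/11)
obs 3: x=1/2 → posterior Normal(55/16, 1/2)
obs 4: x=9/2 → posterior Normal(155/42, 8/21)
obs 5: x=5 → posterior Normal(205/52, 4/13)
obs 6: x=-5/2 → posterior Normal(90/31, 8/31)
obs 7: x=1 → posterior Normal(95/36, 2/9)
obs 8: x=0 → posterior Normal(95/41, 8/41)
obs 9: x=-1 → posterior Normal(45/23, 4/23)

mu_0=45/23, tau_0^2=4/23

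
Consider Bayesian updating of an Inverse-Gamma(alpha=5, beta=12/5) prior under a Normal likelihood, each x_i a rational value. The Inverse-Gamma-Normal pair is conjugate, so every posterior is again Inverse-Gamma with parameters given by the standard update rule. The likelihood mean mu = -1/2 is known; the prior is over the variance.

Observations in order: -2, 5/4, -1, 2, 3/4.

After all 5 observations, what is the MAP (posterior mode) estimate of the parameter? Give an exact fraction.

obs 1: x=-2 → posterior Inverse-Gamma(11/2, 141/40)
obs 2: x=5/4 → posterior Inverse-Gamma(6, 809/160)
obs 3: x=-1 → posterior Inverse-Gamma(13/2, 829/160)
obs 4: x=2 → posterior Inverse-Gamma(7, 1329/160)
obs 5: x=3/4 → posterior Inverse-Gamma(15/2, 727/80)

727/680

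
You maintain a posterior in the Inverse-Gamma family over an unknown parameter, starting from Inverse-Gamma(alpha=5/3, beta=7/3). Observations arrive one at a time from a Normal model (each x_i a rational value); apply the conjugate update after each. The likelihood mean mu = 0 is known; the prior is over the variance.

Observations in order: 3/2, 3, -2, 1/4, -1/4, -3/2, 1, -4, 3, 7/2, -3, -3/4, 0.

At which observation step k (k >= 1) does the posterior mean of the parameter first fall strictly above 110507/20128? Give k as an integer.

obs 1: x=3/2 → posterior Inverse-Gamma(13/6, 83/24)
obs 2: x=3 → posterior Inverse-Gamma(8/3, 191/24)
obs 3: x=-2 → posterior Inverse-Gamma(19/6, 239/24)
obs 4: x=1/4 → posterior Inverse-Gamma(11/3, 959/96)
obs 5: x=-1/4 → posterior Inverse-Gamma(25/6, 481/48)
obs 6: x=-3/2 → posterior Inverse-Gamma(14/3, 535/48)
obs 7: x=1 → posterior Inverse-Gamma(31/6, 559/48)
obs 8: x=-4 → posterior Inverse-Gamma(17/3, 943/48)
obs 9: x=3 → posterior Inverse-Gamma(37/6, 1159/48)
obs 10: x=7/2 → posterior Inverse-Gamma(20/3, 1453/48)
obs 11: x=-3 → posterior Inverse-Gamma(43/6, 1669/48)
obs 12: x=-3/4 → posterior Inverse-Gamma(23/3, 3365/96)
obs 13: x=0 → posterior Inverse-Gamma(49/6, 3365/96)

k = 11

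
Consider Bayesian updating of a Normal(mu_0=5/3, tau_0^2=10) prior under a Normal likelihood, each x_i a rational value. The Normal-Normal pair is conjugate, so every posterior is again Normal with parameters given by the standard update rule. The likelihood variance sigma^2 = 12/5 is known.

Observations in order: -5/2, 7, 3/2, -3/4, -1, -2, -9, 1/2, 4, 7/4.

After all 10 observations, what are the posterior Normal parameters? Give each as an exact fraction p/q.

mu_0=-5/512, tau_0^2=15/64

obs 1: x=-5/2 → posterior Normal(-105/62, 60/31)
obs 2: x=7 → posterior Normal(35/16, 15/14)
obs 3: x=3/2 → posterior Normal(160/81, 20/27)
obs 4: x=-3/4 → posterior Normal(565/424, 30/53)
obs 5: x=-1 → posterior Normal(465/524, 60/131)
obs 6: x=-2 → posterior Normal(265/624, 5/13)
obs 7: x=-9 → posterior Normal(-635/724, 60/181)
obs 8: x=1/2 → posterior Normal(-585/824, 30/103)
obs 9: x=4 → posterior Normal(-185/924, 20/77)
obs 10: x=7/4 → posterior Normal(-5/512, 15/64)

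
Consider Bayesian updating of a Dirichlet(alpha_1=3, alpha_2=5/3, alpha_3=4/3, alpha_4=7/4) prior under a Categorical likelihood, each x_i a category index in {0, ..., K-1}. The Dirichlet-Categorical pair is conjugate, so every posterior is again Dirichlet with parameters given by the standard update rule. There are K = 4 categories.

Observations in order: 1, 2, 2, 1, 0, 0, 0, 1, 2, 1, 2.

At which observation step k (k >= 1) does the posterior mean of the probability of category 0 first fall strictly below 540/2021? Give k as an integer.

obs 1: x=1 → posterior Dirichlet(3, 8/3, 4/3, 7/4)
obs 2: x=2 → posterior Dirichlet(3, 8/3, 7/3, 7/4)
obs 3: x=2 → posterior Dirichlet(3, 8/3, 10/3, 7/4)
obs 4: x=1 → posterior Dirichlet(3, 11/3, 10/3, 7/4)
obs 5: x=0 → posterior Dirichlet(4, 11/3, 10/3, 7/4)
obs 6: x=0 → posterior Dirichlet(5, 11/3, 10/3, 7/4)
obs 7: x=0 → posterior Dirichlet(6, 11/3, 10/3, 7/4)
obs 8: x=1 → posterior Dirichlet(6, 14/3, 10/3, 7/4)
obs 9: x=2 → posterior Dirichlet(6, 14/3, 13/3, 7/4)
obs 10: x=1 → posterior Dirichlet(6, 17/3, 13/3, 7/4)
obs 11: x=2 → posterior Dirichlet(6, 17/3, 16/3, 7/4)

k = 4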